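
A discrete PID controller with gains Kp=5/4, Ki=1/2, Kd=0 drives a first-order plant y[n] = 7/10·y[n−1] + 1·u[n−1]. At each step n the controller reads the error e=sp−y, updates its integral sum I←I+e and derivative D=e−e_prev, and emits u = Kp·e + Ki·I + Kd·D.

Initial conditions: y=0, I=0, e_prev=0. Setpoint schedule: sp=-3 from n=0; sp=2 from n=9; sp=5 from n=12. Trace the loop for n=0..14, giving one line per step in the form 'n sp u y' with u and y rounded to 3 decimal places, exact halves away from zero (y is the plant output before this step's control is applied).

(exact arithmetic carried between steps; '≈' marks a value shown rounded to 6 d.p. or computed from one; I and e_prev carry over from the previous line; the table rounds u and y to 3 d.p., halves away from zero)
n=0: y=0, sp=-3, e=sp−y=-3; I=-3, D=e−e_prev=-3; u=5/4·(-3)+1/2·(-3)+0·(-3)=-5.25; next y=7/10·0+1·(-5.25)=-5.25
n=1: y=-5.25, sp=-3, e=sp−y=2.25; I=-0.75, D=e−e_prev=5.25; u=5/4·2.25+1/2·(-0.75)+0·5.25=2.4375; next y=7/10·(-5.25)+1·2.4375=-1.2375
n=2: y=-1.2375, sp=-3, e=sp−y=-1.7625; I=-2.5125, D=e−e_prev=-4.0125; u=5/4·(-1.7625)+1/2·(-2.5125)+0·(-4.0125)=-3.459375; next y=7/10·(-1.2375)+1·(-3.459375)=-4.325625
n=3: y=-4.325625, sp=-3, e=sp−y=1.325625; I=-1.186875, D=e−e_prev=3.088125; u=5/4·1.325625+1/2·(-1.186875)+0·3.088125≈1.063594; next y=7/10·(-4.325625)+1·1.063594≈-1.964344
n=4: y≈-1.964344, sp=-3, e=sp−y≈-1.035656; I≈-2.222531, D=e−e_prev≈-2.361281; u=5/4·(-1.035656)+1/2·(-2.222531)+0·(-2.361281)≈-2.405836; next y=7/10·(-1.964344)+1·(-2.405836)≈-3.780877
n=5: y≈-3.780877, sp=-3, e=sp−y≈0.780877; I≈-1.441655, D=e−e_prev≈1.816533; u=5/4·0.780877+1/2·(-1.441655)+0·1.816533≈0.255268; next y=7/10·(-3.780877)+1·0.255268≈-2.391345
n=6: y≈-2.391345, sp=-3, e=sp−y≈-0.608655; I≈-2.050309, D=e−e_prev≈-1.389531; u=5/4·(-0.608655)+1/2·(-2.050309)+0·(-1.389531)≈-1.785973; next y=7/10·(-2.391345)+1·(-1.785973)≈-3.459915
n=7: y≈-3.459915, sp=-3, e=sp−y≈0.459915; I≈-1.590395, D=e−e_prev≈1.068570; u=5/4·0.459915+1/2·(-1.590395)+0·1.068570≈-0.220304; next y=7/10·(-3.459915)+1·(-0.220304)≈-2.642244
n=8: y≈-2.642244, sp=-3, e=sp−y≈-0.357756; I≈-1.948150, D=e−e_prev≈-0.817671; u=5/4·(-0.357756)+1/2·(-1.948150)+0·(-0.817671)≈-1.421270; next y=7/10·(-2.642244)+1·(-1.421270)≈-3.270841
n=9: y≈-3.270841, sp=2, e=sp−y≈5.270841; I≈3.322690, D=e−e_prev≈5.628597; u=5/4·5.270841+1/2·3.322690+0·5.628597≈8.249896; next y=7/10·(-3.270841)+1·8.249896≈5.960308
n=10: y≈5.960308, sp=2, e=sp−y≈-3.960308; I≈-0.637617, D=e−e_prev≈-9.231149; u=5/4·(-3.960308)+1/2·(-0.637617)+0·(-9.231149)≈-5.269193; next y=7/10·5.960308+1·(-5.269193)≈-1.096978
n=11: y≈-1.096978, sp=2, e=sp−y≈3.096978; I≈2.459361, D=e−e_prev≈7.057286; u=5/4·3.096978+1/2·2.459361+0·7.057286≈5.100903; next y=7/10·(-1.096978)+1·5.100903≈4.333018
n=12: y≈4.333018, sp=5, e=sp−y≈0.666982; I≈3.126342, D=e−e_prev≈-2.429996; u=5/4·0.666982+1/2·3.126342+0·(-2.429996)≈2.396899; next y=7/10·4.333018+1·2.396899≈5.430011
n=13: y≈5.430011, sp=5, e=sp−y≈-0.430011; I≈2.696331, D=e−e_prev≈-1.096993; u=5/4·(-0.430011)+1/2·2.696331+0·(-1.096993)≈0.810652; next y=7/10·5.430011+1·0.810652≈4.611659
n=14: y≈4.611659, sp=5, e=sp−y≈0.388341; I≈3.084672, D=e−e_prev≈0.818352; u=5/4·0.388341+1/2·3.084672+0·0.818352≈2.027762; next y=7/10·4.611659+1·2.027762≈5.255923

0 -3 -5.250 0.000
1 -3 2.438 -5.250
2 -3 -3.459 -1.238
3 -3 1.064 -4.326
4 -3 -2.406 -1.964
5 -3 0.255 -3.781
6 -3 -1.786 -2.391
7 -3 -0.220 -3.460
8 -3 -1.421 -2.642
9 2 8.250 -3.271
10 2 -5.269 5.960
11 2 5.101 -1.097
12 5 2.397 4.333
13 5 0.811 5.430
14 5 2.028 4.612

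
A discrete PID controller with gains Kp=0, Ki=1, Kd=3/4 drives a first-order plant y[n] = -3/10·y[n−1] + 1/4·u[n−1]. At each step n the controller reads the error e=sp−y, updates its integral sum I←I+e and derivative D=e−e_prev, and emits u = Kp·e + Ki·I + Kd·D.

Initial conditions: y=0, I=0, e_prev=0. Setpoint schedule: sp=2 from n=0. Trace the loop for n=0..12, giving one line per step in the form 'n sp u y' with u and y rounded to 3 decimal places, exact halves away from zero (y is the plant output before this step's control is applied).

(exact arithmetic carried between steps; '≈' marks a value shown rounded to 6 d.p. or computed from one; I and e_prev carry over from the previous line; the table rounds u and y to 3 d.p., halves away from zero)
n=0: y=0, sp=2, e=sp−y=2; I=2, D=e−e_prev=2; u=0·2+1·2+3/4·2=3.5; next y=-3/10·0+1/4·3.5=0.875
n=1: y=0.875, sp=2, e=sp−y=1.125; I=3.125, D=e−e_prev=-0.875; u=0·1.125+1·3.125+3/4·(-0.875)=2.46875; next y=-3/10·0.875+1/4·2.46875≈0.354688
n=2: y≈0.354688, sp=2, e=sp−y≈1.645313; I≈4.770313, D=e−e_prev≈0.520313; u=0·1.645313+1·4.770313+3/4·0.520313≈5.160547; next y=-3/10·0.354688+1/4·5.160547≈1.183730
n=3: y≈1.183730, sp=2, e=sp−y≈0.816270; I≈5.586582, D=e−e_prev≈-0.829043; u=0·0.816270+1·5.586582+3/4·(-0.829043)≈4.964800; next y=-3/10·1.183730+1/4·4.964800≈0.886081
n=4: y≈0.886081, sp=2, e=sp−y≈1.113919; I≈6.700501, D=e−e_prev≈0.297650; u=0·1.113919+1·6.700501+3/4·0.297650≈6.923738; next y=-3/10·0.886081+1/4·6.923738≈1.465110
n=5: y≈1.465110, sp=2, e=sp−y≈0.534890; I≈7.235391, D=e−e_prev≈-0.579030; u=0·0.534890+1·7.235391+3/4·(-0.579030)≈6.801119; next y=-3/10·1.465110+1/4·6.801119≈1.260747
n=6: y≈1.260747, sp=2, e=sp−y≈0.739253; I≈7.974644, D=e−e_prev≈0.204364; u=0·0.739253+1·7.974644+3/4·0.204364≈8.127917; next y=-3/10·1.260747+1/4·8.127917≈1.653755
n=7: y≈1.653755, sp=2, e=sp−y≈0.346245; I≈8.320889, D=e−e_prev≈-0.393009; u=0·0.346245+1·8.320889+3/4·(-0.393009)≈8.026132; next y=-3/10·1.653755+1/4·8.026132≈1.510407
n=8: y≈1.510407, sp=2, e=sp−y≈0.489593; I≈8.810482, D=e−e_prev≈0.143349; u=0·0.489593+1·8.810482+3/4·0.143349≈8.917994; next y=-3/10·1.510407+1/4·8.917994≈1.776377
n=9: y≈1.776377, sp=2, e=sp−y≈0.223623; I≈9.034106, D=e−e_prev≈-0.265970; u=0·0.223623+1·9.034106+3/4·(-0.265970)≈8.834628; next y=-3/10·1.776377+1/4·8.834628≈1.675744
n=10: y≈1.675744, sp=2, e=sp−y≈0.324256; I≈9.358362, D=e−e_prev≈0.100632; u=0·0.324256+1·9.358362+3/4·0.100632≈9.433836; next y=-3/10·1.675744+1/4·9.433836≈1.855736
n=11: y≈1.855736, sp=2, e=sp−y≈0.144264; I≈9.502626, D=e−e_prev≈-0.179992; u=0·0.144264+1·9.502626+3/4·(-0.179992)≈9.367632; next y=-3/10·1.855736+1/4·9.367632≈1.785187
n=12: y≈1.785187, sp=2, e=sp−y≈0.214813; I≈9.717439, D=e−e_prev≈0.070548; u=0·0.214813+1·9.717439+3/4·0.070548≈9.770350; next y=-3/10·1.785187+1/4·9.770350≈1.907031

0 2 3.500 0.000
1 2 2.469 0.875
2 2 5.161 0.355
3 2 4.965 1.184
4 2 6.924 0.886
5 2 6.801 1.465
6 2 8.128 1.261
7 2 8.026 1.654
8 2 8.918 1.510
9 2 8.835 1.776
10 2 9.434 1.676
11 2 9.368 1.856
12 2 9.770 1.785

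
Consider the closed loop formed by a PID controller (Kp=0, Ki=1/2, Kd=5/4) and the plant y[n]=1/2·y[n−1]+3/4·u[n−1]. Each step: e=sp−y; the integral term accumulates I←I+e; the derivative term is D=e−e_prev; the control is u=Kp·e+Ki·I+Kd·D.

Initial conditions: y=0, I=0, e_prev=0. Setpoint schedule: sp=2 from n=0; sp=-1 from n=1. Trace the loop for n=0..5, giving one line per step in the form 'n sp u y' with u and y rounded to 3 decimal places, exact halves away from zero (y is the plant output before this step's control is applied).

(exact arithmetic carried between steps; '≈' marks a value shown rounded to 6 d.p. or computed from one; I and e_prev carry over from the previous line; the table rounds u and y to 3 d.p., halves away from zero)
n=0: y=0, sp=2, e=sp−y=2; I=2, D=e−e_prev=2; u=0·2+1/2·2+5/4·2=3.5; next y=1/2·0+3/4·3.5=2.625
n=1: y=2.625, sp=-1, e=sp−y=-3.625; I=-1.625, D=e−e_prev=-5.625; u=0·(-3.625)+1/2·(-1.625)+5/4·(-5.625)=-7.84375; next y=1/2·2.625+3/4·(-7.84375)≈-4.570313
n=2: y≈-4.570313, sp=-1, e=sp−y≈3.570313; I≈1.945313, D=e−e_prev≈7.195313; u=0·3.570313+1/2·1.945313+5/4·7.195313≈9.966797; next y=1/2·(-4.570313)+3/4·9.966797≈5.189941
n=3: y≈5.189941, sp=-1, e=sp−y≈-6.189941; I≈-4.244629, D=e−e_prev≈-9.760254; u=0·(-6.189941)+1/2·(-4.244629)+5/4·(-9.760254)≈-14.322632; next y=1/2·5.189941+3/4·(-14.322632)≈-8.147003
n=4: y≈-8.147003, sp=-1, e=sp−y≈7.147003; I≈2.902374, D=e−e_prev≈13.336945; u=0·7.147003+1/2·2.902374+5/4·13.336945≈18.122368; next y=1/2·(-8.147003)+3/4·18.122368≈9.518274
n=5: y≈9.518274, sp=-1, e=sp−y≈-10.518274; I≈-7.615900, D=e−e_prev≈-17.665277; u=0·(-10.518274)+1/2·(-7.615900)+5/4·(-17.665277)≈-25.889547; next y=1/2·9.518274+3/4·(-25.889547)≈-14.658023

0 2 3.500 0.000
1 -1 -7.844 2.625
2 -1 9.967 -4.570
3 -1 -14.323 5.190
4 -1 18.122 -8.147
5 -1 -25.890 9.518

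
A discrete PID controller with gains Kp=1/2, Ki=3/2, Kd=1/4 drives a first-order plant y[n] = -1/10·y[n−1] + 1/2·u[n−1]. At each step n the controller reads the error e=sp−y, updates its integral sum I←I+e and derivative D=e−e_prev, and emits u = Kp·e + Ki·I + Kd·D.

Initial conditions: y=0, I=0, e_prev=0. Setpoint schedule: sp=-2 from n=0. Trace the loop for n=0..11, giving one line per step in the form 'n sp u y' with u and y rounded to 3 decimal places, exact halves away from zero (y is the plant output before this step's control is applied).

0 -2 -4.500 0.000
1 -2 -1.938 -2.250
2 -2 -5.514 -0.744
3 -2 -2.659 -2.683
4 -2 -5.768 -1.061
5 -2 -2.909 -2.778
6 -2 -5.774 -1.177
7 -2 -3.025 -2.769
8 -2 -5.720 -1.236
9 -2 -3.106 -2.737
10 -2 -5.655 -1.279
11 -2 -3.176 -2.700

(exact arithmetic carried between steps; '≈' marks a value shown rounded to 6 d.p. or computed from one; I and e_prev carry over from the previous line; the table rounds u and y to 3 d.p., halves away from zero)
n=0: y=0, sp=-2, e=sp−y=-2; I=-2, D=e−e_prev=-2; u=1/2·(-2)+3/2·(-2)+1/4·(-2)=-4.5; next y=-1/10·0+1/2·(-4.5)=-2.25
n=1: y=-2.25, sp=-2, e=sp−y=0.25; I=-1.75, D=e−e_prev=2.25; u=1/2·0.25+3/2·(-1.75)+1/4·2.25=-1.9375; next y=-1/10·(-2.25)+1/2·(-1.9375)=-0.74375
n=2: y=-0.74375, sp=-2, e=sp−y=-1.25625; I=-3.00625, D=e−e_prev=-1.50625; u=1/2·(-1.25625)+3/2·(-3.00625)+1/4·(-1.50625)≈-5.514063; next y=-1/10·(-0.74375)+1/2·(-5.514063)≈-2.682656
n=3: y≈-2.682656, sp=-2, e=sp−y≈0.682656; I≈-2.323594, D=e−e_prev≈1.938906; u=1/2·0.682656+3/2·(-2.323594)+1/4·1.938906≈-2.659336; next y=-1/10·(-2.682656)+1/2·(-2.659336)≈-1.061402
n=4: y≈-1.061402, sp=-2, e=sp−y≈-0.938598; I≈-3.262191, D=e−e_prev≈-1.621254; u=1/2·(-0.938598)+3/2·(-3.262191)+1/4·(-1.621254)≈-5.767899; next y=-1/10·(-1.061402)+1/2·(-5.767899)≈-2.777809
n=5: y≈-2.777809, sp=-2, e=sp−y≈0.777809; I≈-2.484382, D=e−e_prev≈1.716407; u=1/2·0.777809+3/2·(-2.484382)+1/4·1.716407≈-2.908566; next y=-1/10·(-2.777809)+1/2·(-2.908566)≈-1.176502
n=6: y≈-1.176502, sp=-2, e=sp−y≈-0.823498; I≈-3.307880, D=e−e_prev≈-1.601307; u=1/2·(-0.823498)+3/2·(-3.307880)+1/4·(-1.601307)≈-5.773895; next y=-1/10·(-1.176502)+1/2·(-5.773895)≈-2.769297
n=7: y≈-2.769297, sp=-2, e=sp−y≈0.769297; I≈-2.538582, D=e−e_prev≈1.592795; u=1/2·0.769297+3/2·(-2.538582)+1/4·1.592795≈-3.025026; next y=-1/10·(-2.769297)+1/2·(-3.025026)≈-1.235583
n=8: y≈-1.235583, sp=-2, e=sp−y≈-0.764417; I≈-3.302999, D=e−e_prev≈-1.533714; u=1/2·(-0.764417)+3/2·(-3.302999)+1/4·(-1.533714)≈-5.720135; next y=-1/10·(-1.235583)+1/2·(-5.720135)≈-2.736509
n=9: y≈-2.736509, sp=-2, e=sp−y≈0.736509; I≈-2.566490, D=e−e_prev≈1.500926; u=1/2·0.736509+3/2·(-2.566490)+1/4·1.500926≈-3.106248; next y=-1/10·(-2.736509)+1/2·(-3.106248)≈-1.279473
n=10: y≈-1.279473, sp=-2, e=sp−y≈-0.720527; I≈-3.287016, D=e−e_prev≈-1.457036; u=1/2·(-0.720527)+3/2·(-3.287016)+1/4·(-1.457036)≈-5.655047; next y=-1/10·(-1.279473)+1/2·(-5.655047)≈-2.699576
n=11: y≈-2.699576, sp=-2, e=sp−y≈0.699576; I≈-2.587440, D=e−e_prev≈1.420103; u=1/2·0.699576+3/2·(-2.587440)+1/4·1.420103≈-3.176346; next y=-1/10·(-2.699576)+1/2·(-3.176346)≈-1.318216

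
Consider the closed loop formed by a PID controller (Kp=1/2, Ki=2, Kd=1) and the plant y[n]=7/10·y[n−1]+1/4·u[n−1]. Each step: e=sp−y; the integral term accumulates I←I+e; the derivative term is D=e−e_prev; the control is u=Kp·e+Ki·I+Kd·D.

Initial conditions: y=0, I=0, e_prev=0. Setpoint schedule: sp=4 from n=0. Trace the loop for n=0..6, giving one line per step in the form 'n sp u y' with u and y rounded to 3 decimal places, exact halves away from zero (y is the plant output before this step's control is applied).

0 4 14.000 0.000
1 4 5.750 3.500
2 4 8.894 3.888
3 4 5.806 4.945
4 4 5.085 4.913
5 4 3.937 4.710
6 4 3.815 4.281

(exact arithmetic carried between steps; '≈' marks a value shown rounded to 6 d.p. or computed from one; I and e_prev carry over from the previous line; the table rounds u and y to 3 d.p., halves away from zero)
n=0: y=0, sp=4, e=sp−y=4; I=4, D=e−e_prev=4; u=1/2·4+2·4+1·4=14; next y=7/10·0+1/4·14=3.5
n=1: y=3.5, sp=4, e=sp−y=0.5; I=4.5, D=e−e_prev=-3.5; u=1/2·0.5+2·4.5+1·(-3.5)=5.75; next y=7/10·3.5+1/4·5.75=3.8875
n=2: y=3.8875, sp=4, e=sp−y=0.1125; I=4.6125, D=e−e_prev=-0.3875; u=1/2·0.1125+2·4.6125+1·(-0.3875)=8.89375; next y=7/10·3.8875+1/4·8.89375≈4.944688
n=3: y≈4.944688, sp=4, e=sp−y≈-0.944688; I≈3.667813, D=e−e_prev≈-1.057188; u=1/2·(-0.944688)+2·3.667813+1·(-1.057188)≈5.806094; next y=7/10·4.944688+1/4·5.806094≈4.912805
n=4: y≈4.912805, sp=4, e=sp−y≈-0.912805; I≈2.755008, D=e−e_prev≈0.031883; u=1/2·(-0.912805)+2·2.755008+1·0.031883≈5.085496; next y=7/10·4.912805+1/4·5.085496≈4.710337
n=5: y≈4.710337, sp=4, e=sp−y≈-0.710337; I≈2.044671, D=e−e_prev≈0.202467; u=1/2·(-0.710337)+2·2.044671+1·0.202467≈3.936640; next y=7/10·4.710337+1/4·3.936640≈4.281396
n=6: y≈4.281396, sp=4, e=sp−y≈-0.281396; I≈1.763274, D=e−e_prev≈0.428941; u=1/2·(-0.281396)+2·1.763274+1·0.428941≈3.814792; next y=7/10·4.281396+1/4·3.814792≈3.950675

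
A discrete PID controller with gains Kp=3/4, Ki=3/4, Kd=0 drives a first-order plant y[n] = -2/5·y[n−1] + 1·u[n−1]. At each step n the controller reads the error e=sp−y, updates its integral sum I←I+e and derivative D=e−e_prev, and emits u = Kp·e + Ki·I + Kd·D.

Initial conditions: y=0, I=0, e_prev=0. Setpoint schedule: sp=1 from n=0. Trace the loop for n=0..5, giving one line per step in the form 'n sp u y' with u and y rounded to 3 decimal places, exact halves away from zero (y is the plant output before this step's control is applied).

(exact arithmetic carried between steps; '≈' marks a value shown rounded to 6 d.p. or computed from one; I and e_prev carry over from the previous line; the table rounds u and y to 3 d.p., halves away from zero)
n=0: y=0, sp=1, e=sp−y=1; I=1, D=e−e_prev=1; u=3/4·1+3/4·1+0·1=1.5; next y=-2/5·0+1·1.5=1.5
n=1: y=1.5, sp=1, e=sp−y=-0.5; I=0.5, D=e−e_prev=-1.5; u=3/4·(-0.5)+3/4·0.5+0·(-1.5)=0; next y=-2/5·1.5+1·0=-0.6
n=2: y=-0.6, sp=1, e=sp−y=1.6; I=2.1, D=e−e_prev=2.1; u=3/4·1.6+3/4·2.1+0·2.1=2.775; next y=-2/5·(-0.6)+1·2.775=3.015
n=3: y=3.015, sp=1, e=sp−y=-2.015; I=0.085, D=e−e_prev=-3.615; u=3/4·(-2.015)+3/4·0.085+0·(-3.615)=-1.4475; next y=-2/5·3.015+1·(-1.4475)=-2.6535
n=4: y=-2.6535, sp=1, e=sp−y=3.6535; I=3.7385, D=e−e_prev=5.6685; u=3/4·3.6535+3/4·3.7385+0·5.6685=5.544; next y=-2/5·(-2.6535)+1·5.544=6.6054
n=5: y=6.6054, sp=1, e=sp−y=-5.6054; I=-1.8669, D=e−e_prev=-9.2589; u=3/4·(-5.6054)+3/4·(-1.8669)+0·(-9.2589)=-5.604225; next y=-2/5·6.6054+1·(-5.604225)=-8.246385

0 1 1.500 0.000
1 1 0.000 1.500
2 1 2.775 -0.600
3 1 -1.448 3.015
4 1 5.544 -2.654
5 1 -5.604 6.605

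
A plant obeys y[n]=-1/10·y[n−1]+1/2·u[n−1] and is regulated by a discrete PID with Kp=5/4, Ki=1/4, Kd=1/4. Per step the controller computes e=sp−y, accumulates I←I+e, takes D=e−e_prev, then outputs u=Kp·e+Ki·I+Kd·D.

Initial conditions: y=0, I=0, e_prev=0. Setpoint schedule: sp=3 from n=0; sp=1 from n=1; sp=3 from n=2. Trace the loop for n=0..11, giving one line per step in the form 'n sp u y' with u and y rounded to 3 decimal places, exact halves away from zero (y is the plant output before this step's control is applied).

(exact arithmetic carried between steps; '≈' marks a value shown rounded to 6 d.p. or computed from one; I and e_prev carry over from the previous line; the table rounds u and y to 3 d.p., halves away from zero)
n=0: y=0, sp=3, e=sp−y=3; I=3, D=e−e_prev=3; u=5/4·3+1/4·3+1/4·3=5.25; next y=-1/10·0+1/2·5.25=2.625
n=1: y=2.625, sp=1, e=sp−y=-1.625; I=1.375, D=e−e_prev=-4.625; u=5/4·(-1.625)+1/4·1.375+1/4·(-4.625)=-2.84375; next y=-1/10·2.625+1/2·(-2.84375)=-1.684375
n=2: y=-1.684375, sp=3, e=sp−y=4.684375; I=6.059375, D=e−e_prev=6.309375; u=5/4·4.684375+1/4·6.059375+1/4·6.309375≈8.947656; next y=-1/10·(-1.684375)+1/2·8.947656≈4.642266
n=3: y≈4.642266, sp=3, e=sp−y≈-1.642266; I≈4.417109, D=e−e_prev≈-6.326641; u=5/4·(-1.642266)+1/4·4.417109+1/4·(-6.326641)≈-2.530215; next y=-1/10·4.642266+1/2·(-2.530215)≈-1.729334
n=4: y≈-1.729334, sp=3, e=sp−y≈4.729334; I≈9.146443, D=e−e_prev≈6.371600; u=5/4·4.729334+1/4·9.146443+1/4·6.371600≈9.791178; next y=-1/10·(-1.729334)+1/2·9.791178≈5.068523
n=5: y≈5.068523, sp=3, e=sp−y≈-2.068523; I≈7.077921, D=e−e_prev≈-6.797856; u=5/4·(-2.068523)+1/4·7.077921+1/4·(-6.797856)≈-2.515637; next y=-1/10·5.068523+1/2·(-2.515637)≈-1.764671
n=6: y≈-1.764671, sp=3, e=sp−y≈4.764671; I≈11.842592, D=e−e_prev≈6.833193; u=5/4·4.764671+1/4·11.842592+1/4·6.833193≈10.624785; next y=-1/10·(-1.764671)+1/2·10.624785≈5.488859
n=7: y≈5.488859, sp=3, e=sp−y≈-2.488859; I≈9.353732, D=e−e_prev≈-7.253530; u=5/4·(-2.488859)+1/4·9.353732+1/4·(-7.253530)≈-2.586024; next y=-1/10·5.488859+1/2·(-2.586024)≈-1.841898
n=8: y≈-1.841898, sp=3, e=sp−y≈4.841898; I≈14.195630, D=e−e_prev≈7.330757; u=5/4·4.841898+1/4·14.195630+1/4·7.330757≈11.433969; next y=-1/10·(-1.841898)+1/2·11.433969≈5.901174
n=9: y≈5.901174, sp=3, e=sp−y≈-2.901174; I≈11.294456, D=e−e_prev≈-7.743072; u=5/4·(-2.901174)+1/4·11.294456+1/4·(-7.743072)≈-2.738622; next y=-1/10·5.901174+1/2·(-2.738622)≈-1.959428
n=10: y≈-1.959428, sp=3, e=sp−y≈4.959428; I≈16.253884, D=e−e_prev≈7.860603; u=5/4·4.959428+1/4·16.253884+1/4·7.860603≈12.227907; next y=-1/10·(-1.959428)+1/2·12.227907≈6.309897
n=11: y≈6.309897, sp=3, e=sp−y≈-3.309897; I≈12.943988, D=e−e_prev≈-8.269325; u=5/4·(-3.309897)+1/4·12.943988+1/4·(-8.269325)≈-2.968705; next y=-1/10·6.309897+1/2·(-2.968705)≈-2.115342

0 3 5.250 0.000
1 1 -2.844 2.625
2 3 8.948 -1.684
3 3 -2.530 4.642
4 3 9.791 -1.729
5 3 -2.516 5.069
6 3 10.625 -1.765
7 3 -2.586 5.489
8 3 11.434 -1.842
9 3 -2.739 5.901
10 3 12.228 -1.959
11 3 -2.969 6.310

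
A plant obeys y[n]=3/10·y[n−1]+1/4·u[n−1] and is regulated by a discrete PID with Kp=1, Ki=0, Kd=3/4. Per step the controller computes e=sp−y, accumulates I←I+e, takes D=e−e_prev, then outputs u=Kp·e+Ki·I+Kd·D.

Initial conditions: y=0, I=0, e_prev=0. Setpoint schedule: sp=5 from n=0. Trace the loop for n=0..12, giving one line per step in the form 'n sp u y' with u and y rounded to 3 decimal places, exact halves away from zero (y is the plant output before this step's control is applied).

(exact arithmetic carried between steps; '≈' marks a value shown rounded to 6 d.p. or computed from one; I and e_prev carry over from the previous line; the table rounds u and y to 3 d.p., halves away from zero)
n=0: y=0, sp=5, e=sp−y=5; I=5, D=e−e_prev=5; u=1·5+0·5+3/4·5=8.75; next y=3/10·0+1/4·8.75=2.1875
n=1: y=2.1875, sp=5, e=sp−y=2.8125; I=7.8125, D=e−e_prev=-2.1875; u=1·2.8125+0·7.8125+3/4·(-2.1875)=1.171875; next y=3/10·2.1875+1/4·1.171875≈0.949219
n=2: y≈0.949219, sp=5, e=sp−y≈4.050781; I≈11.863281, D=e−e_prev≈1.238281; u=1·4.050781+0·11.863281+3/4·1.238281≈4.979492; next y=3/10·0.949219+1/4·4.979492≈1.529639
n=3: y≈1.529639, sp=5, e=sp−y≈3.470361; I≈15.333643, D=e−e_prev≈-0.580420; u=1·3.470361+0·15.333643+3/4·(-0.580420)≈3.035046; next y=3/10·1.529639+1/4·3.035046≈1.217653
n=4: y≈1.217653, sp=5, e=sp−y≈3.782347; I≈19.115989, D=e−e_prev≈0.311985; u=1·3.782347+0·19.115989+3/4·0.311985≈4.016336; next y=3/10·1.217653+1/4·4.016336≈1.369380
n=5: y≈1.369380, sp=5, e=sp−y≈3.630620; I≈22.746609, D=e−e_prev≈-0.151727; u=1·3.630620+0·22.746609+3/4·(-0.151727)≈3.516825; next y=3/10·1.369380+1/4·3.516825≈1.290020
n=6: y≈1.290020, sp=5, e=sp−y≈3.709980; I≈26.456589, D=e−e_prev≈0.079360; u=1·3.709980+0·26.456589+3/4·0.079360≈3.769500; next y=3/10·1.290020+1/4·3.769500≈1.329381
n=7: y≈1.329381, sp=5, e=sp−y≈3.670619; I≈30.127208, D=e−e_prev≈-0.039361; u=1·3.670619+0·30.127208+3/4·(-0.039361)≈3.641099; next y=3/10·1.329381+1/4·3.641099≈1.309089
n=8: y≈1.309089, sp=5, e=sp−y≈3.690911; I≈33.818119, D=e−e_prev≈0.020292; u=1·3.690911+0·33.818119+3/4·0.020292≈3.706130; next y=3/10·1.309089+1/4·3.706130≈1.319259
n=9: y≈1.319259, sp=5, e=sp−y≈3.680741; I≈37.498860, D=e−e_prev≈-0.010170; u=1·3.680741+0·37.498860+3/4·(-0.010170)≈3.673113; next y=3/10·1.319259+1/4·3.673113≈1.314056
n=10: y≈1.314056, sp=5, e=sp−y≈3.685944; I≈41.184804, D=e−e_prev≈0.005203; u=1·3.685944+0·41.184804+3/4·0.005203≈3.689846; next y=3/10·1.314056+1/4·3.689846≈1.316678
n=11: y≈1.316678, sp=5, e=sp−y≈3.683322; I≈44.868126, D=e−e_prev≈-0.002622; u=1·3.683322+0·44.868126+3/4·(-0.002622)≈3.681355; next y=3/10·1.316678+1/4·3.681355≈1.315342
n=12: y≈1.315342, sp=5, e=sp−y≈3.684658; I≈48.552783, D=e−e_prev≈0.001336; u=1·3.684658+0·48.552783+3/4·0.001336≈3.685660; next y=3/10·1.315342+1/4·3.685660≈1.316018

0 5 8.750 0.000
1 5 1.172 2.188
2 5 4.979 0.949
3 5 3.035 1.530
4 5 4.016 1.218
5 5 3.517 1.369
6 5 3.769 1.290
7 5 3.641 1.329
8 5 3.706 1.309
9 5 3.673 1.319
10 5 3.690 1.314
11 5 3.681 1.317
12 5 3.686 1.315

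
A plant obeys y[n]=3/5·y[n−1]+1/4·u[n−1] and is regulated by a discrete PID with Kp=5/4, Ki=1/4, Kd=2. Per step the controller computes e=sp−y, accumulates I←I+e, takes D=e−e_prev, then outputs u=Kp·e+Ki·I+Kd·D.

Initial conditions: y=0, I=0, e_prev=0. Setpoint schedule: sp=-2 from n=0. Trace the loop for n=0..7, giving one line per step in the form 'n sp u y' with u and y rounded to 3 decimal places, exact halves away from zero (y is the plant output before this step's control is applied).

0 -2 -7.000 0.000
1 -2 2.625 -1.750
2 -2 -5.684 -0.394
3 -2 1.049 -1.657
4 -2 -4.802 -0.732
5 -2 -0.092 -1.640
6 -2 -4.213 -1.007
7 -2 -0.918 -1.657

(exact arithmetic carried between steps; '≈' marks a value shown rounded to 6 d.p. or computed from one; I and e_prev carry over from the previous line; the table rounds u and y to 3 d.p., halves away from zero)
n=0: y=0, sp=-2, e=sp−y=-2; I=-2, D=e−e_prev=-2; u=5/4·(-2)+1/4·(-2)+2·(-2)=-7; next y=3/5·0+1/4·(-7)=-1.75
n=1: y=-1.75, sp=-2, e=sp−y=-0.25; I=-2.25, D=e−e_prev=1.75; u=5/4·(-0.25)+1/4·(-2.25)+2·1.75=2.625; next y=3/5·(-1.75)+1/4·2.625=-0.39375
n=2: y=-0.39375, sp=-2, e=sp−y=-1.60625; I=-3.85625, D=e−e_prev=-1.35625; u=5/4·(-1.60625)+1/4·(-3.85625)+2·(-1.35625)=-5.684375; next y=3/5·(-0.39375)+1/4·(-5.684375)≈-1.657344
n=3: y≈-1.657344, sp=-2, e=sp−y≈-0.342656; I≈-4.198906, D=e−e_prev≈1.263594; u=5/4·(-0.342656)+1/4·(-4.198906)+2·1.263594≈1.049141; next y=3/5·(-1.657344)+1/4·1.049141≈-0.732121
n=4: y≈-0.732121, sp=-2, e=sp−y≈-1.267879; I≈-5.466785, D=e−e_prev≈-0.925223; u=5/4·(-1.267879)+1/4·(-5.466785)+2·(-0.925223)≈-4.801990; next y=3/5·(-0.732121)+1/4·(-4.801990)≈-1.639770
n=5: y≈-1.639770, sp=-2, e=sp−y≈-0.360230; I≈-5.827015, D=e−e_prev≈0.907649; u=5/4·(-0.360230)+1/4·(-5.827015)+2·0.907649≈-0.091743; next y=3/5·(-1.639770)+1/4·(-0.091743)≈-1.006798
n=6: y≈-1.006798, sp=-2, e=sp−y≈-0.993202; I≈-6.820217, D=e−e_prev≈-0.632972; u=5/4·(-0.993202)+1/4·(-6.820217)+2·(-0.632972)≈-4.212502; next y=3/5·(-1.006798)+1/4·(-4.212502)≈-1.657204
n=7: y≈-1.657204, sp=-2, e=sp−y≈-0.342796; I≈-7.163013, D=e−e_prev≈0.650406; u=5/4·(-0.342796)+1/4·(-7.163013)+2·0.650406≈-0.918435; next y=3/5·(-1.657204)+1/4·(-0.918435)≈-1.223931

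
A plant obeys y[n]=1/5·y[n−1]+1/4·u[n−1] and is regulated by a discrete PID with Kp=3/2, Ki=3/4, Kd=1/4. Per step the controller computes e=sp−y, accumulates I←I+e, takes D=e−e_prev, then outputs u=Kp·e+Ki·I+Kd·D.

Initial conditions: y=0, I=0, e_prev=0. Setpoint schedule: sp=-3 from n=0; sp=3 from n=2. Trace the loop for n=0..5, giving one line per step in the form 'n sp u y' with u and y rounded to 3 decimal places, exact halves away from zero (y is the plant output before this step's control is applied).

(exact arithmetic carried between steps; '≈' marks a value shown rounded to 6 d.p. or computed from one; I and e_prev carry over from the previous line; the table rounds u and y to 3 d.p., halves away from zero)
n=0: y=0, sp=-3, e=sp−y=-3; I=-3, D=e−e_prev=-3; u=3/2·(-3)+3/4·(-3)+1/4·(-3)=-7.5; next y=1/5·0+1/4·(-7.5)=-1.875
n=1: y=-1.875, sp=-3, e=sp−y=-1.125; I=-4.125, D=e−e_prev=1.875; u=3/2·(-1.125)+3/4·(-4.125)+1/4·1.875=-4.3125; next y=1/5·(-1.875)+1/4·(-4.3125)=-1.453125
n=2: y=-1.453125, sp=3, e=sp−y=4.453125; I=0.328125, D=e−e_prev=5.578125; u=3/2·4.453125+3/4·0.328125+1/4·5.578125≈8.320313; next y=1/5·(-1.453125)+1/4·8.320313≈1.789453
n=3: y≈1.789453, sp=3, e=sp−y≈1.210547; I≈1.538672, D=e−e_prev≈-3.242578; u=3/2·1.210547+3/4·1.538672+1/4·(-3.242578)≈2.159180; next y=1/5·1.789453+1/4·2.159180≈0.897686
n=4: y≈0.897686, sp=3, e=sp−y≈2.102314; I≈3.640986, D=e−e_prev≈0.891768; u=3/2·2.102314+3/4·3.640986+1/4·0.891768≈6.107153; next y=1/5·0.897686+1/4·6.107153≈1.706325
n=5: y≈1.706325, sp=3, e=sp−y≈1.293675; I≈4.934661, D=e−e_prev≈-0.808640; u=3/2·1.293675+3/4·4.934661+1/4·(-0.808640)≈5.439348; next y=1/5·1.706325+1/4·5.439348≈1.701102

0 -3 -7.500 0.000
1 -3 -4.313 -1.875
2 3 8.320 -1.453
3 3 2.159 1.789
4 3 6.107 0.898
5 3 5.439 1.706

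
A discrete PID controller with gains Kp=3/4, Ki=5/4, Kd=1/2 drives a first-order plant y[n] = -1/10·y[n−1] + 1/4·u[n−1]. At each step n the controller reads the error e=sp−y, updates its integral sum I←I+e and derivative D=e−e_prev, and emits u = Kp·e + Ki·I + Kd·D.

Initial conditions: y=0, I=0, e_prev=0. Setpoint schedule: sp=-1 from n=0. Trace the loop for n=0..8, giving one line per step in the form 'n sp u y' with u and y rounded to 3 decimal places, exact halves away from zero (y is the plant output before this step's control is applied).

0 -1 -2.500 0.000
1 -1 -1.688 -0.625
2 -1 -3.133 -0.359
3 -1 -2.831 -0.747
4 -1 -3.626 -0.633
5 -1 -3.502 -0.843
6 -1 -3.934 -0.791
7 -1 -3.886 -0.904
8 -1 -4.120 -0.881

(exact arithmetic carried between steps; '≈' marks a value shown rounded to 6 d.p. or computed from one; I and e_prev carry over from the previous line; the table rounds u and y to 3 d.p., halves away from zero)
n=0: y=0, sp=-1, e=sp−y=-1; I=-1, D=e−e_prev=-1; u=3/4·(-1)+5/4·(-1)+1/2·(-1)=-2.5; next y=-1/10·0+1/4·(-2.5)=-0.625
n=1: y=-0.625, sp=-1, e=sp−y=-0.375; I=-1.375, D=e−e_prev=0.625; u=3/4·(-0.375)+5/4·(-1.375)+1/2·0.625=-1.6875; next y=-1/10·(-0.625)+1/4·(-1.6875)=-0.359375
n=2: y=-0.359375, sp=-1, e=sp−y=-0.640625; I=-2.015625, D=e−e_prev=-0.265625; u=3/4·(-0.640625)+5/4·(-2.015625)+1/2·(-0.265625)≈-3.132813; next y=-1/10·(-0.359375)+1/4·(-3.132813)≈-0.747266
n=3: y≈-0.747266, sp=-1, e=sp−y≈-0.252734; I≈-2.268359, D=e−e_prev≈0.387891; u=3/4·(-0.252734)+5/4·(-2.268359)+1/2·0.387891≈-2.831055; next y=-1/10·(-0.747266)+1/4·(-2.831055)≈-0.633037
n=4: y≈-0.633037, sp=-1, e=sp−y≈-0.366963; I≈-2.635322, D=e−e_prev≈-0.114229; u=3/4·(-0.366963)+5/4·(-2.635322)+1/2·(-0.114229)≈-3.626489; next y=-1/10·(-0.633037)+1/4·(-3.626489)≈-0.843319
n=5: y≈-0.843319, sp=-1, e=sp−y≈-0.156681; I≈-2.792004, D=e−e_prev≈0.210281; u=3/4·(-0.156681)+5/4·(-2.792004)+1/2·0.210281≈-3.502375; next y=-1/10·(-0.843319)+1/4·(-3.502375)≈-0.791262
n=6: y≈-0.791262, sp=-1, e=sp−y≈-0.208738; I≈-3.000742, D=e−e_prev≈-0.052057; u=3/4·(-0.208738)+5/4·(-3.000742)+1/2·(-0.052057)≈-3.933509; next y=-1/10·(-0.791262)+1/4·(-3.933509)≈-0.904251
n=7: y≈-0.904251, sp=-1, e=sp−y≈-0.095749; I≈-3.096491, D=e−e_prev≈0.112989; u=3/4·(-0.095749)+5/4·(-3.096491)+1/2·0.112989≈-3.885930; next y=-1/10·(-0.904251)+1/4·(-3.885930)≈-0.881057
n=8: y≈-0.881057, sp=-1, e=sp−y≈-0.118943; I≈-3.215433, D=e−e_prev≈-0.023194; u=3/4·(-0.118943)+5/4·(-3.215433)+1/2·(-0.023194)≈-4.120095; next y=-1/10·(-0.881057)+1/4·(-4.120095)≈-0.941918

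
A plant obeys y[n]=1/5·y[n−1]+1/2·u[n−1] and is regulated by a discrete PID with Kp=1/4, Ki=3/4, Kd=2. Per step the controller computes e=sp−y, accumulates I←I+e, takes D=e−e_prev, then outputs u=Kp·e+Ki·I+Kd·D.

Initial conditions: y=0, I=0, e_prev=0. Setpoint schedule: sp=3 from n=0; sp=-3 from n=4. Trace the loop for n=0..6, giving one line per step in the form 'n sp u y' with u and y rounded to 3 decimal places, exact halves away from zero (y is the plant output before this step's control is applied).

0 3 9.000 0.000
1 3 -8.250 4.500
2 3 22.800 -3.225
3 3 -29.921 10.755
4 -3 44.916 -12.810
5 -3 -80.973 19.896
6 -3 136.477 -36.507

(exact arithmetic carried between steps; '≈' marks a value shown rounded to 6 d.p. or computed from one; I and e_prev carry over from the previous line; the table rounds u and y to 3 d.p., halves away from zero)
n=0: y=0, sp=3, e=sp−y=3; I=3, D=e−e_prev=3; u=1/4·3+3/4·3+2·3=9; next y=1/5·0+1/2·9=4.5
n=1: y=4.5, sp=3, e=sp−y=-1.5; I=1.5, D=e−e_prev=-4.5; u=1/4·(-1.5)+3/4·1.5+2·(-4.5)=-8.25; next y=1/5·4.5+1/2·(-8.25)=-3.225
n=2: y=-3.225, sp=3, e=sp−y=6.225; I=7.725, D=e−e_prev=7.725; u=1/4·6.225+3/4·7.725+2·7.725=22.8; next y=1/5·(-3.225)+1/2·22.8=10.755
n=3: y=10.755, sp=3, e=sp−y=-7.755; I=-0.03, D=e−e_prev=-13.98; u=1/4·(-7.755)+3/4·(-0.03)+2·(-13.98)=-29.92125; next y=1/5·10.755+1/2·(-29.92125)=-12.809625
n=4: y=-12.809625, sp=-3, e=sp−y=9.809625; I=9.779625, D=e−e_prev=17.564625; u=1/4·9.809625+3/4·9.779625+2·17.564625=44.916375; next y=1/5·(-12.809625)+1/2·44.916375≈19.896263
n=5: y≈19.896263, sp=-3, e=sp−y≈-22.896263; I≈-13.116638, D=e−e_prev≈-32.705888; u=1/4·(-22.896263)+3/4·(-13.116638)+2·(-32.705888)≈-80.973319; next y=1/5·19.896263+1/2·(-80.973319)≈-36.507407
n=6: y≈-36.507407, sp=-3, e=sp−y≈33.507407; I≈20.390769, D=e−e_prev≈56.403669; u=1/4·33.507407+3/4·20.390769+2·56.403669≈136.477268; next y=1/5·(-36.507407)+1/2·136.477268≈60.937152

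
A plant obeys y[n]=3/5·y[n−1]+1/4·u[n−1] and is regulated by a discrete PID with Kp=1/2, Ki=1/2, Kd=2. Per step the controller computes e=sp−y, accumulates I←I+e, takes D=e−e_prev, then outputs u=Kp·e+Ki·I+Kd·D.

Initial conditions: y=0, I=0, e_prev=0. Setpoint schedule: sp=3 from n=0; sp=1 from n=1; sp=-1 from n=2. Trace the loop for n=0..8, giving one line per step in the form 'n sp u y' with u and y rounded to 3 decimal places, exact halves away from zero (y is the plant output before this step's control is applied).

(exact arithmetic carried between steps; '≈' marks a value shown rounded to 6 d.p. or computed from one; I and e_prev carry over from the previous line; the table rounds u and y to 3 d.p., halves away from zero)
n=0: y=0, sp=3, e=sp−y=3; I=3, D=e−e_prev=3; u=1/2·3+1/2·3+2·3=9; next y=3/5·0+1/4·9=2.25
n=1: y=2.25, sp=1, e=sp−y=-1.25; I=1.75, D=e−e_prev=-4.25; u=1/2·(-1.25)+1/2·1.75+2·(-4.25)=-8.25; next y=3/5·2.25+1/4·(-8.25)=-0.7125
n=2: y=-0.7125, sp=-1, e=sp−y=-0.2875; I=1.4625, D=e−e_prev=0.9625; u=1/2·(-0.2875)+1/2·1.4625+2·0.9625=2.5125; next y=3/5·(-0.7125)+1/4·2.5125=0.200625
n=3: y=0.200625, sp=-1, e=sp−y=-1.200625; I=0.261875, D=e−e_prev=-0.913125; u=1/2·(-1.200625)+1/2·0.261875+2·(-0.913125)=-2.295625; next y=3/5·0.200625+1/4·(-2.295625)≈-0.453531
n=4: y≈-0.453531, sp=-1, e=sp−y≈-0.546469; I≈-0.284594, D=e−e_prev≈0.654156; u=1/2·(-0.546469)+1/2·(-0.284594)+2·0.654156≈0.892781; next y=3/5·(-0.453531)+1/4·0.892781≈-0.048923
n=5: y≈-0.048923, sp=-1, e=sp−y≈-0.951077; I≈-1.235670, D=e−e_prev≈-0.404608; u=1/2·(-0.951077)+1/2·(-1.235670)+2·(-0.404608)≈-1.902589; next y=3/5·(-0.048923)+1/4·(-1.902589)≈-0.505001
n=6: y≈-0.505001, sp=-1, e=sp−y≈-0.494999; I≈-1.730669, D=e−e_prev≈0.456078; u=1/2·(-0.494999)+1/2·(-1.730669)+2·0.456078≈-0.200678; next y=3/5·(-0.505001)+1/4·(-0.200678)≈-0.353170
n=7: y≈-0.353170, sp=-1, e=sp−y≈-0.646830; I≈-2.377499, D=e−e_prev≈-0.151831; u=1/2·(-0.646830)+1/2·(-2.377499)+2·(-0.151831)≈-1.815826; next y=3/5·(-0.353170)+1/4·(-1.815826)≈-0.665859
n=8: y≈-0.665859, sp=-1, e=sp−y≈-0.334141; I≈-2.711640, D=e−e_prev≈0.312688; u=1/2·(-0.334141)+1/2·(-2.711640)+2·0.312688≈-0.897514; next y=3/5·(-0.665859)+1/4·(-0.897514)≈-0.623894

0 3 9.000 0.000
1 1 -8.250 2.250
2 -1 2.513 -0.713
3 -1 -2.296 0.201
4 -1 0.893 -0.454
5 -1 -1.903 -0.049
6 -1 -0.201 -0.505
7 -1 -1.816 -0.353
8 -1 -0.898 -0.666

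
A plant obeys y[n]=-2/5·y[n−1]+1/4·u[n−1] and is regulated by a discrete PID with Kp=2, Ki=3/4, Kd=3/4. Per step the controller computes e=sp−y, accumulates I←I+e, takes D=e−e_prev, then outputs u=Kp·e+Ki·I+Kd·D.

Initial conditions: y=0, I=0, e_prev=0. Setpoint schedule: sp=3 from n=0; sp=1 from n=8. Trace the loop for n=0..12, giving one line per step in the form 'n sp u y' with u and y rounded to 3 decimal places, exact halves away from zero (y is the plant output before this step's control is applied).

0 3 10.500 0.000
1 3 1.313 2.625
2 3 15.277 -0.722
3 3 -1.346 4.108
4 3 22.752 -1.980
5 3 -7.688 6.480
6 3 34.525 -4.514
7 3 -20.412 10.437
8 1 47.224 -9.278
9 1 -45.136 15.517
10 1 78.101 -17.491
11 1 -86.830 26.521
12 1 132.969 -32.316

(exact arithmetic carried between steps; '≈' marks a value shown rounded to 6 d.p. or computed from one; I and e_prev carry over from the previous line; the table rounds u and y to 3 d.p., halves away from zero)
n=0: y=0, sp=3, e=sp−y=3; I=3, D=e−e_prev=3; u=2·3+3/4·3+3/4·3=10.5; next y=-2/5·0+1/4·10.5=2.625
n=1: y=2.625, sp=3, e=sp−y=0.375; I=3.375, D=e−e_prev=-2.625; u=2·0.375+3/4·3.375+3/4·(-2.625)=1.3125; next y=-2/5·2.625+1/4·1.3125=-0.721875
n=2: y=-0.721875, sp=3, e=sp−y=3.721875; I=7.096875, D=e−e_prev=3.346875; u=2·3.721875+3/4·7.096875+3/4·3.346875≈15.276563; next y=-2/5·(-0.721875)+1/4·15.276563≈4.107891
n=3: y≈4.107891, sp=3, e=sp−y≈-1.107891; I≈5.988984, D=e−e_prev≈-4.829766; u=2·(-1.107891)+3/4·5.988984+3/4·(-4.829766)≈-1.346367; next y=-2/5·4.107891+1/4·(-1.346367)≈-1.979748
n=4: y≈-1.979748, sp=3, e=sp−y≈4.979748; I≈10.968732, D=e−e_prev≈6.087639; u=2·4.979748+3/4·10.968732+3/4·6.087639≈22.751774; next y=-2/5·(-1.979748)+1/4·22.751774≈6.479843
n=5: y≈6.479843, sp=3, e=sp−y≈-3.479843; I≈7.488890, D=e−e_prev≈-8.459591; u=2·(-3.479843)+3/4·7.488890+3/4·(-8.459591)≈-7.687712; next y=-2/5·6.479843+1/4·(-7.687712)≈-4.513865
n=6: y≈-4.513865, sp=3, e=sp−y≈7.513865; I≈15.002755, D=e−e_prev≈10.993708; u=2·7.513865+3/4·15.002755+3/4·10.993708≈34.525077; next y=-2/5·(-4.513865)+1/4·34.525077≈10.436815
n=7: y≈10.436815, sp=3, e=sp−y≈-7.436815; I≈7.565939, D=e−e_prev≈-14.950680; u=2·(-7.436815)+3/4·7.565939+3/4·(-14.950680)≈-20.412186; next y=-2/5·10.436815+1/4·(-20.412186)≈-9.277773
n=8: y≈-9.277773, sp=1, e=sp−y≈10.277773; I≈17.843712, D=e−e_prev≈17.714588; u=2·10.277773+3/4·17.843712+3/4·17.714588≈47.224270; next y=-2/5·(-9.277773)+1/4·47.224270≈15.517177
n=9: y≈15.517177, sp=1, e=sp−y≈-14.517177; I≈3.326535, D=e−e_prev≈-24.794949; u=2·(-14.517177)+3/4·3.326535+3/4·(-24.794949)≈-45.135664; next y=-2/5·15.517177+1/4·(-45.135664)≈-17.490787
n=10: y≈-17.490787, sp=1, e=sp−y≈18.490787; I≈21.817322, D=e−e_prev≈33.007963; u=2·18.490787+3/4·21.817322+3/4·33.007963≈78.100537; next y=-2/5·(-17.490787)+1/4·78.100537≈26.521449
n=11: y≈26.521449, sp=1, e=sp−y≈-25.521449; I≈-3.704127, D=e−e_prev≈-44.012235; u=2·(-25.521449)+3/4·(-3.704127)+3/4·(-44.012235)≈-86.830169; next y=-2/5·26.521449+1/4·(-86.830169)≈-32.316122
n=12: y≈-32.316122, sp=1, e=sp−y≈33.316122; I≈29.611995, D=e−e_prev≈58.837571; u=2·33.316122+3/4·29.611995+3/4·58.837571≈132.969418; next y=-2/5·(-32.316122)+1/4·132.969418≈46.168803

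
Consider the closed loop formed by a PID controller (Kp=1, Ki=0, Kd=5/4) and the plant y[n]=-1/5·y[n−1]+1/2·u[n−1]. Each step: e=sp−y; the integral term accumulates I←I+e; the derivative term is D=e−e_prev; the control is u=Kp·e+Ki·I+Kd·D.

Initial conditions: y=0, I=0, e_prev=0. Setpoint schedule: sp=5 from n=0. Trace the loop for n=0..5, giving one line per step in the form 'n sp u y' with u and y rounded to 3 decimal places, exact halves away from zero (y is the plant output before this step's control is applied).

0 5 11.250 0.000
1 5 -7.656 5.625
2 5 23.176 -4.953
3 5 -29.493 12.579
4 5 59.563 -17.262
5 5 -91.354 33.234

(exact arithmetic carried between steps; '≈' marks a value shown rounded to 6 d.p. or computed from one; I and e_prev carry over from the previous line; the table rounds u and y to 3 d.p., halves away from zero)
n=0: y=0, sp=5, e=sp−y=5; I=5, D=e−e_prev=5; u=1·5+0·5+5/4·5=11.25; next y=-1/5·0+1/2·11.25=5.625
n=1: y=5.625, sp=5, e=sp−y=-0.625; I=4.375, D=e−e_prev=-5.625; u=1·(-0.625)+0·4.375+5/4·(-5.625)=-7.65625; next y=-1/5·5.625+1/2·(-7.65625)=-4.953125
n=2: y=-4.953125, sp=5, e=sp−y=9.953125; I=14.328125, D=e−e_prev=10.578125; u=1·9.953125+0·14.328125+5/4·10.578125≈23.175781; next y=-1/5·(-4.953125)+1/2·23.175781≈12.578516
n=3: y≈12.578516, sp=5, e=sp−y≈-7.578516; I≈6.749609, D=e−e_prev≈-17.531641; u=1·(-7.578516)+0·6.749609+5/4·(-17.531641)≈-29.493066; next y=-1/5·12.578516+1/2·(-29.493066)≈-17.262236
n=4: y≈-17.262236, sp=5, e=sp−y≈22.262236; I≈29.011846, D=e−e_prev≈29.840752; u=1·22.262236+0·29.011846+5/4·29.840752≈59.563176; next y=-1/5·(-17.262236)+1/2·59.563176≈33.234035
n=5: y≈33.234035, sp=5, e=sp−y≈-28.234035; I≈0.777810, D=e−e_prev≈-50.496272; u=1·(-28.234035)+0·0.777810+5/4·(-50.496272)≈-91.354375; next y=-1/5·33.234035+1/2·(-91.354375)≈-52.323995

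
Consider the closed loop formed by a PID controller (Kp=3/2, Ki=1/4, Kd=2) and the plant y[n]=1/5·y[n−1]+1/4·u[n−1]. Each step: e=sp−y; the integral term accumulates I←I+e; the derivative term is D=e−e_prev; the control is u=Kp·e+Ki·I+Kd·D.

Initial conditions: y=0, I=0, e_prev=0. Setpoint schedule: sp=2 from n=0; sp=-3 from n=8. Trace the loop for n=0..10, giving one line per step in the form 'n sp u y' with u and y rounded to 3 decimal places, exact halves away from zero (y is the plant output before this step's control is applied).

0 2 7.500 0.000
1 2 -3.031 1.875
2 2 9.217 -0.383
3 2 -4.492 2.228
4 2 11.566 -0.678
5 2 -6.451 2.756
6 2 14.543 -1.061
7 2 -9.145 3.423
8 -3 -0.437 -1.602
9 -3 -5.232 -0.430
10 -3 0.086 -1.394

(exact arithmetic carried between steps; '≈' marks a value shown rounded to 6 d.p. or computed from one; I and e_prev carry over from the previous line; the table rounds u and y to 3 d.p., halves away from zero)
n=0: y=0, sp=2, e=sp−y=2; I=2, D=e−e_prev=2; u=3/2·2+1/4·2+2·2=7.5; next y=1/5·0+1/4·7.5=1.875
n=1: y=1.875, sp=2, e=sp−y=0.125; I=2.125, D=e−e_prev=-1.875; u=3/2·0.125+1/4·2.125+2·(-1.875)=-3.03125; next y=1/5·1.875+1/4·(-3.03125)≈-0.382813
n=2: y≈-0.382813, sp=2, e=sp−y≈2.382813; I≈4.507813, D=e−e_prev≈2.257813; u=3/2·2.382813+1/4·4.507813+2·2.257813≈9.216797; next y=1/5·(-0.382813)+1/4·9.216797≈2.227637
n=3: y≈2.227637, sp=2, e=sp−y≈-0.227637; I≈4.280176, D=e−e_prev≈-2.610449; u=3/2·(-0.227637)+1/4·4.280176+2·(-2.610449)≈-4.492310; next y=1/5·2.227637+1/4·(-4.492310)≈-0.677550
n=4: y≈-0.677550, sp=2, e=sp−y≈2.677550; I≈6.957726, D=e−e_prev≈2.905187; u=3/2·2.677550+1/4·6.957726+2·2.905187≈11.566130; next y=1/5·(-0.677550)+1/4·11.566130≈2.756023
n=5: y≈2.756023, sp=2, e=sp−y≈-0.756023; I≈6.201703, D=e−e_prev≈-3.433573; u=3/2·(-0.756023)+1/4·6.201703+2·(-3.433573)≈-6.450753; next y=1/5·2.756023+1/4·(-6.450753)≈-1.061484
n=6: y≈-1.061484, sp=2, e=sp−y≈3.061484; I≈9.263187, D=e−e_prev≈3.817506; u=3/2·3.061484+1/4·9.263187+2·3.817506≈14.543035; next y=1/5·(-1.061484)+1/4·14.543035≈3.423462
n=7: y≈3.423462, sp=2, e=sp−y≈-1.423462; I≈7.839725, D=e−e_prev≈-4.484946; u=3/2·(-1.423462)+1/4·7.839725+2·(-4.484946)≈-9.145153; next y=1/5·3.423462+1/4·(-9.145153)≈-1.601596
n=8: y≈-1.601596, sp=-3, e=sp−y≈-1.398404; I≈6.441321, D=e−e_prev≈0.025058; u=3/2·(-1.398404)+1/4·6.441321+2·0.025058≈-0.437160; next y=1/5·(-1.601596)+1/4·(-0.437160)≈-0.429609
n=9: y≈-0.429609, sp=-3, e=sp−y≈-2.570391; I≈3.870930, D=e−e_prev≈-1.171987; u=3/2·(-2.570391)+1/4·3.870930+2·(-1.171987)≈-5.231827; next y=1/5·(-0.429609)+1/4·(-5.231827)≈-1.393879
n=10: y≈-1.393879, sp=-3, e=sp−y≈-1.606121; I≈2.264809, D=e−e_prev≈0.964269; u=3/2·(-1.606121)+1/4·2.264809+2·0.964269≈0.085559; next y=1/5·(-1.393879)+1/4·0.085559≈-0.257386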